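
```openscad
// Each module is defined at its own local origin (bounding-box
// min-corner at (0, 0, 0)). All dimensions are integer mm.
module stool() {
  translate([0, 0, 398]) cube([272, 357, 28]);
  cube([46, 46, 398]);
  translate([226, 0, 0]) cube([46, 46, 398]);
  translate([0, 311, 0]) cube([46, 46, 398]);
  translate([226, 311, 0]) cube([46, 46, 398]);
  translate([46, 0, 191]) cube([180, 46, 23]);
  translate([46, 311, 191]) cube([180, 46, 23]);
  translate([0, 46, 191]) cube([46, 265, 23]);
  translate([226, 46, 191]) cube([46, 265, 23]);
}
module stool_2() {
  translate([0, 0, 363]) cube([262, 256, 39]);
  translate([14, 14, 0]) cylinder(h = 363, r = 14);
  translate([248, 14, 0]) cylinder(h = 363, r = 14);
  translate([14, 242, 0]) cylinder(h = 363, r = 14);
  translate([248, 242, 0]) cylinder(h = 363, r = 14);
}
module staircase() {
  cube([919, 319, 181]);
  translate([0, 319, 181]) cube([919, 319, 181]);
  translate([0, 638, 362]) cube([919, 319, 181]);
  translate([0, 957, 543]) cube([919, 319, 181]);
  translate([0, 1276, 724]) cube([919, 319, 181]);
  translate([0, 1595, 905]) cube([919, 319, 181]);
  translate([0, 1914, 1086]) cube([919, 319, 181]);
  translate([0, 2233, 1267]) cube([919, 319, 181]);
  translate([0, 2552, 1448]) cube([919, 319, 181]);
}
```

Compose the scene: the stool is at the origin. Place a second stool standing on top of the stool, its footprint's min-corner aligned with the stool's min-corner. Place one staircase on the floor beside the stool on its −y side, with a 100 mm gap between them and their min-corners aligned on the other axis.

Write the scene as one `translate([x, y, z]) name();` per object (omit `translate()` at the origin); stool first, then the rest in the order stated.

stool();
translate([0, 0, 426]) stool_2();
translate([0, -2971, 0]) staircase();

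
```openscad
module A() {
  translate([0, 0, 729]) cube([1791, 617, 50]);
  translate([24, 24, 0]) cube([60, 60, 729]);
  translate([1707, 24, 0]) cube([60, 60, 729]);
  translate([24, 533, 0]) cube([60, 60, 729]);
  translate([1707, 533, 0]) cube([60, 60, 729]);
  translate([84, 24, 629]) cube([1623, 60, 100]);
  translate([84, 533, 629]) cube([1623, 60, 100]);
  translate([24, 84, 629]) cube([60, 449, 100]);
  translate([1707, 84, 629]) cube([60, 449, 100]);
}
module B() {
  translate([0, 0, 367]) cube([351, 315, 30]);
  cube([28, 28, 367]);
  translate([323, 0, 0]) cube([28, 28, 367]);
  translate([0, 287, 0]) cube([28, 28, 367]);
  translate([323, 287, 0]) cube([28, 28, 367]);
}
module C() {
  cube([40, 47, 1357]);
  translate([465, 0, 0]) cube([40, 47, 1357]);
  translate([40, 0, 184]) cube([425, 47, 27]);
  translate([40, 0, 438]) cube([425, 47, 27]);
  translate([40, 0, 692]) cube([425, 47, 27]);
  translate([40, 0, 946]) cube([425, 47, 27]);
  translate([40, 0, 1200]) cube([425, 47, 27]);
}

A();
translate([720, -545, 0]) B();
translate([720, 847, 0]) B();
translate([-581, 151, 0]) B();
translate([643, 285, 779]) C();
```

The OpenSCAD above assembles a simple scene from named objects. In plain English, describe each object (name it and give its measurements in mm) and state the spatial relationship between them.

A is a rectangular dining table. The top is 1791×617×50 mm with its upper surface at z = 779 mm. It stands on four 60×60 mm square legs, each inset 24 mm from the nearest pair of top edges, running from the floor to the underside of the top. Four apron rails, 60 mm thick and 100 mm tall, run between adjacent legs with their top edges flush with the underside of the top and their outer faces flush with the legs' outer faces.

B is a four-legged stool. The seat is 351×315 mm, 30 mm thick, top at z = 397 mm. It stands on four square legs, each 28×28 mm in cross-section, from z = 0 to the seat underside, each flush with a corner of the seat.

C is a straight ladder. Two 40×47 mm vertical rails, 1357 mm tall, stand 505 mm apart (outside-to-outside) with their front faces coplanar on the −y side. 5 rungs, each 47 mm deep and 27 mm tall, span between the inner faces of the rails, front faces flush with the rails. The lowest rung's underside is at z = 184 mm and rungs are spaced 254 mm apart (underside to underside).

Three stools sit around the table at the −y, +y, −x sides. The ladder is on top of the table, centred.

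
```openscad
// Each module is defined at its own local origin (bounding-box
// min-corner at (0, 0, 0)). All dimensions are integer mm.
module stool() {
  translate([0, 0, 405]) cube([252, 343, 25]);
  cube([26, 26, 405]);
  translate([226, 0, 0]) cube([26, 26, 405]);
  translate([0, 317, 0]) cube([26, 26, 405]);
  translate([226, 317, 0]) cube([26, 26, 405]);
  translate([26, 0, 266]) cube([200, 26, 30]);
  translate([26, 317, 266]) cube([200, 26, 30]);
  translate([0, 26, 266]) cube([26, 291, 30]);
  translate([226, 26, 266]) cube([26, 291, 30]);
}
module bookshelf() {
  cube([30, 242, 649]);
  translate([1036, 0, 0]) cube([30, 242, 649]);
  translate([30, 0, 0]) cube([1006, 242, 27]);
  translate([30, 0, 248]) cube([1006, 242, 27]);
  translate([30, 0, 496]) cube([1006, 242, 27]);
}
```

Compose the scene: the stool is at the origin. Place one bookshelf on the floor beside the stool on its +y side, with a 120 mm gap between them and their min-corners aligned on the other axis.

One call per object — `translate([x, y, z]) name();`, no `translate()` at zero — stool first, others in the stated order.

stool();
translate([0, 463, 0]) bookshelf();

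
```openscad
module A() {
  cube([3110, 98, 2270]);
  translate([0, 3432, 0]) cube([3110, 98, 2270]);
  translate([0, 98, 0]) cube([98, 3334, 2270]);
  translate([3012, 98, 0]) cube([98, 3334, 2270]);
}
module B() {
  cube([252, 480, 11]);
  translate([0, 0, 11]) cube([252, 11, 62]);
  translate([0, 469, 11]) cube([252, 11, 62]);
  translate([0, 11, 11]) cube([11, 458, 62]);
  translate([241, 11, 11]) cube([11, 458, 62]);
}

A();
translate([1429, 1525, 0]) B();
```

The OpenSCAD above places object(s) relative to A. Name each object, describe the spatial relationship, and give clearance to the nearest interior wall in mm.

A is a house frame. B is an open box. The open box sits inside the house frame, centred. The clearance to the nearest interior wall is 1331 mm.

Clearances: x = 1331, y = 1427; minimum 1331 mm.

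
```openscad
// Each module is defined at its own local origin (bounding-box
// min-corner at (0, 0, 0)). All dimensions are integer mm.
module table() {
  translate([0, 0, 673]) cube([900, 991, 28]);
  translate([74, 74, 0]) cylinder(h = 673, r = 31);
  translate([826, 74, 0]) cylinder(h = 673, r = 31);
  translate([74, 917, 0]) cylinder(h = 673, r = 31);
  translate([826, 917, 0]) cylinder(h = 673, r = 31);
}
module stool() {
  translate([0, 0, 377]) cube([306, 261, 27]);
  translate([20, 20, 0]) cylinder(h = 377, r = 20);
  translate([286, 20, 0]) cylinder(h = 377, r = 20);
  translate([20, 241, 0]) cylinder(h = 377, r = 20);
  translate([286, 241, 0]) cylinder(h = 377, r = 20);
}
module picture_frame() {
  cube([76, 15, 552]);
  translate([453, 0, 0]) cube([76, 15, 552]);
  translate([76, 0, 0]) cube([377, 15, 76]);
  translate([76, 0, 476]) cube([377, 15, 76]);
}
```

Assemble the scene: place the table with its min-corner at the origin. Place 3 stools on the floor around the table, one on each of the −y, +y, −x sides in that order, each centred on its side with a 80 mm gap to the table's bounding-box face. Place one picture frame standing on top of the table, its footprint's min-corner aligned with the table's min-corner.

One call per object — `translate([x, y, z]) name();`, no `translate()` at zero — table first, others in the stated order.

table();
translate([297, -341, 0]) stool();
translate([297, 1071, 0]) stool();
translate([-386, 365, 0]) stool();
translate([0, 0, 701]) picture_frame();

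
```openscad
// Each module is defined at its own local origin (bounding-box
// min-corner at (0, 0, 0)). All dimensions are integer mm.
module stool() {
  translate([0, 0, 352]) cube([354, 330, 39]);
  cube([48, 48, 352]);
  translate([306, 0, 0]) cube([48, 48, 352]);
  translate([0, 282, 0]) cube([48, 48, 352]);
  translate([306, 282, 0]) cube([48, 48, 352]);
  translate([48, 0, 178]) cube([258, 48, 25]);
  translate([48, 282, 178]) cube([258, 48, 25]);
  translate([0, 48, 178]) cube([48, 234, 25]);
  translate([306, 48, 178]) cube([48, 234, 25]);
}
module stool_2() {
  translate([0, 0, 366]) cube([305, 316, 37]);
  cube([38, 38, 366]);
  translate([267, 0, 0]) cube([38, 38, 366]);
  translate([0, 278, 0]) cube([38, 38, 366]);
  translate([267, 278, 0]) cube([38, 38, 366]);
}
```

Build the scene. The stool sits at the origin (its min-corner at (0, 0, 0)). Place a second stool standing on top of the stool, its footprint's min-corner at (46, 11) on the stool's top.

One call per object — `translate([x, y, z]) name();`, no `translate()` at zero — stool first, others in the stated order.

stool();
translate([46, 11, 391]) stool_2();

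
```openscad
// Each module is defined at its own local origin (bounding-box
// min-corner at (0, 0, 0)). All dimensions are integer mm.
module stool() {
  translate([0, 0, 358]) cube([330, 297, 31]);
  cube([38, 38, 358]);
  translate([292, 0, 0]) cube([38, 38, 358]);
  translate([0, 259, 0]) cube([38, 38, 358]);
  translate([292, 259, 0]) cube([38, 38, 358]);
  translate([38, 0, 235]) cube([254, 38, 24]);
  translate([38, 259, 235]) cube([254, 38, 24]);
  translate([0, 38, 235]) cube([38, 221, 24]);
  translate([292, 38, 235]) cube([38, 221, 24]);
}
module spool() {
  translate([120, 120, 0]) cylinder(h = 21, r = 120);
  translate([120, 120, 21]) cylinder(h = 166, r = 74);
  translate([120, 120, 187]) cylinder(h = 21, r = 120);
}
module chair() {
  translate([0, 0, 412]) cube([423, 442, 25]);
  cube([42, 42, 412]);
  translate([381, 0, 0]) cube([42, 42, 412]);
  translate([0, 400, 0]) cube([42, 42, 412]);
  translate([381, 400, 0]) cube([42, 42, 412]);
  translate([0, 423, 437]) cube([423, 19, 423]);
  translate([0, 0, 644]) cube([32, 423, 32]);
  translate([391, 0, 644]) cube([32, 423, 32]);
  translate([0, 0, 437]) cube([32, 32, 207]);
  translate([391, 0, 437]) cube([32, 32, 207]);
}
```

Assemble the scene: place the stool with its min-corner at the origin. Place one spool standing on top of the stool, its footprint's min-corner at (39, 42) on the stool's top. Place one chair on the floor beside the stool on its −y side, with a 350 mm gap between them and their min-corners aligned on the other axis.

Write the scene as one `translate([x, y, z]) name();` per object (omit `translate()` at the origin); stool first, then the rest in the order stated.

stool();
translate([39, 42, 389]) spool();
translate([0, -792, 0]) chair();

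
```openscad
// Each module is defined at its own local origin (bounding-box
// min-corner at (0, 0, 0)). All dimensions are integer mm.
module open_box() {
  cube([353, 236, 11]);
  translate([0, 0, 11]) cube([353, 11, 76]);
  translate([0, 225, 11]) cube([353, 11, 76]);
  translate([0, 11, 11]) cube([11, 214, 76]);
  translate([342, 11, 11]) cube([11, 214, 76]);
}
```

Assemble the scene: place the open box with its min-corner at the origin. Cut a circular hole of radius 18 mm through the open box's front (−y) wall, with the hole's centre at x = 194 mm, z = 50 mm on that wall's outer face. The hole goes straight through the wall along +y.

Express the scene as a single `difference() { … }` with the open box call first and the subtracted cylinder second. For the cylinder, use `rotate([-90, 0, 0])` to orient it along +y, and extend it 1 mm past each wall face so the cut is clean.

difference() {
  open_box();
  translate([194, -1, 50]) rotate([-90, 0, 0]) cylinder(h = 13, r = 18);
}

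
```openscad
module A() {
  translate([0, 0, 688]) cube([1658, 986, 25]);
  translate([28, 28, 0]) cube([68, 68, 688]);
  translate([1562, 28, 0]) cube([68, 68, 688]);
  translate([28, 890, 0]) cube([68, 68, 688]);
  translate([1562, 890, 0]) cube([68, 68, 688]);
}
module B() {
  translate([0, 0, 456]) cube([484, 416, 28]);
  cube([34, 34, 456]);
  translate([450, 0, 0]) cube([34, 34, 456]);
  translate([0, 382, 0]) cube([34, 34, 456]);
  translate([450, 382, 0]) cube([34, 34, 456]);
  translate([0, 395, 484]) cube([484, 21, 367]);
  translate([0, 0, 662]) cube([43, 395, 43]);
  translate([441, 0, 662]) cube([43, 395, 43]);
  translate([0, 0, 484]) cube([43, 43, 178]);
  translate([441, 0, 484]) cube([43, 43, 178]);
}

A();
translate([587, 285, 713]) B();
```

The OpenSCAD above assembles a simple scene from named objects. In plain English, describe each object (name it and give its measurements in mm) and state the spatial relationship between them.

A is a table: top 1658 mm (x) × 986 mm (y), 25 mm thick, upper face at z = 713 mm, on four 68×68 mm square legs, each inset 28 mm from the nearest pair of top edges, running from z = 0 to the bottom of the top.

B is a chair: 484×416 mm seat, 28 mm thick, top at z = 484 mm, on four 34 mm square corner legs flush with the seat edges. A 21 mm thick backrest slab spans the full seat width, extending 367 mm above the seat top, its back face flush with the seat's +y edge. Two armrests of 43×43 mm section run along each side from the seat's front edge to the front of the backrest, top faces 221 mm above the seat top and outer faces flush with the seat's x-edges; a 43×43 mm post under the front of each armrest stands on the seat at the front corner.

The chair is on top of the table, centred.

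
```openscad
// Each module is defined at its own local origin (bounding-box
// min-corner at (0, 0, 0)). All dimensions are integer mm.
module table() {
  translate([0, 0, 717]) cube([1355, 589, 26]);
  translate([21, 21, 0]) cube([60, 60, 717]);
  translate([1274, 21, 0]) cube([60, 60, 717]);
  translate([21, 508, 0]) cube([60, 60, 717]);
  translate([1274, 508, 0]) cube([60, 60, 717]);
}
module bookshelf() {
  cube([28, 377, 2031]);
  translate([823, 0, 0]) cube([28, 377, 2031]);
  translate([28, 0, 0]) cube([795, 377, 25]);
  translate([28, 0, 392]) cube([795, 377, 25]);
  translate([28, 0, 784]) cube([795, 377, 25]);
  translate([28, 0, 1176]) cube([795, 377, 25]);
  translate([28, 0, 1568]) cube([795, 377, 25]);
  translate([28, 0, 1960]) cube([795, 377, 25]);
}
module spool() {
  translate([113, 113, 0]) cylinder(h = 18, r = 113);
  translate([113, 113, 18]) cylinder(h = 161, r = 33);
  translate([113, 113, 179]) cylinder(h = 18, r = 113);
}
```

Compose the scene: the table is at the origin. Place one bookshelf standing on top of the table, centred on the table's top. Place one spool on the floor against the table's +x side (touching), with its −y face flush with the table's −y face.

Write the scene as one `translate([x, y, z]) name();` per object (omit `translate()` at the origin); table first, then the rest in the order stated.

table();
translate([252, 106, 743]) bookshelf();
translate([1355, 0, 0]) spool();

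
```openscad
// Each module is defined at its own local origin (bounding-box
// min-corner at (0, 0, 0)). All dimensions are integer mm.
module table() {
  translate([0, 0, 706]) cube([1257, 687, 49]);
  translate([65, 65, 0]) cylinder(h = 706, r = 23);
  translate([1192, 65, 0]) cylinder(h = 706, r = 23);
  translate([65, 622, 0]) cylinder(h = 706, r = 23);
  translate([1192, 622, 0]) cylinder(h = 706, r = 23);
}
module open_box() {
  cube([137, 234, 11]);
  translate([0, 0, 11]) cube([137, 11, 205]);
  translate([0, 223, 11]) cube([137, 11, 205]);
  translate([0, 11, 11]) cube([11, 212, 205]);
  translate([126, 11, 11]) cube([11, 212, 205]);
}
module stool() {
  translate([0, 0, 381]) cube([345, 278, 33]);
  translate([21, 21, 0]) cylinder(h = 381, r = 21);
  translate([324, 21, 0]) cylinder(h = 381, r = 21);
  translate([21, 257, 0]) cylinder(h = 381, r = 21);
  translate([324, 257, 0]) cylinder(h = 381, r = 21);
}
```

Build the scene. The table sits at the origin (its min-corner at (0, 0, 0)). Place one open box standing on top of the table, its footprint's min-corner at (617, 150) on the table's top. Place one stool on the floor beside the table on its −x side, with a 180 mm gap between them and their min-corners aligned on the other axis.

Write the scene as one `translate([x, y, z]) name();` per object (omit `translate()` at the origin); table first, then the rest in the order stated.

table();
translate([617, 150, 755]) open_box();
translate([-525, 0, 0]) stool();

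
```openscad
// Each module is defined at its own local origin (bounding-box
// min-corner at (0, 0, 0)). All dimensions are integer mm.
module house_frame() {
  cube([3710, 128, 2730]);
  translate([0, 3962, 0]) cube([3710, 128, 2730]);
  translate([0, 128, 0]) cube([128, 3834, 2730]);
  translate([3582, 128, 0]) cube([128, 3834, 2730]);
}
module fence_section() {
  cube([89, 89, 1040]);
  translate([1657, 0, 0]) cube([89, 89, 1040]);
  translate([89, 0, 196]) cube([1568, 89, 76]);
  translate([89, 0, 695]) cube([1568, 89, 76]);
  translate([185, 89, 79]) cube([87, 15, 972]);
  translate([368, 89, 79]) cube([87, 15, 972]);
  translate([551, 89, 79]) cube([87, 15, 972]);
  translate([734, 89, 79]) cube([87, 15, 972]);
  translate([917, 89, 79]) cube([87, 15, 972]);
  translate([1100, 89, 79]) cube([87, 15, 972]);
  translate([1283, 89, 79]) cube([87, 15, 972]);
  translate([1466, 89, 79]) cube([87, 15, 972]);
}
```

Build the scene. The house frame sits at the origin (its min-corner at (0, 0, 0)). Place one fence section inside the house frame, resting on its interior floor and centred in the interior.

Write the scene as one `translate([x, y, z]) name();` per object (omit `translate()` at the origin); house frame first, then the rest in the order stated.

house_frame();
translate([982, 1993, 0]) fence_section();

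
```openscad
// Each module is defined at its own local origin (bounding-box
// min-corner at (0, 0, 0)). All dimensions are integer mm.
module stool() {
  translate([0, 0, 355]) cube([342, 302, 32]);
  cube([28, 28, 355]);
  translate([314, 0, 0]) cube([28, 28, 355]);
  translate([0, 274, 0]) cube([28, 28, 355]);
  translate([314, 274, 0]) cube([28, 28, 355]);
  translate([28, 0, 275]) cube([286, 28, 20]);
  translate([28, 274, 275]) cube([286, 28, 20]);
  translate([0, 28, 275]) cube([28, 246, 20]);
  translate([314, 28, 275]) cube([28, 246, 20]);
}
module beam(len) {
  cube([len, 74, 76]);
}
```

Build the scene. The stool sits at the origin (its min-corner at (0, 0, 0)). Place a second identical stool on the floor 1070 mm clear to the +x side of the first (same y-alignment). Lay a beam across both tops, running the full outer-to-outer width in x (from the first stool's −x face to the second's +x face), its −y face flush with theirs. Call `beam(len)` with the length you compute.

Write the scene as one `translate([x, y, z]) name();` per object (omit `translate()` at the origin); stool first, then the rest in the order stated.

stool();
translate([1412, 0, 0]) stool();
translate([0, 0, 387]) beam(1754);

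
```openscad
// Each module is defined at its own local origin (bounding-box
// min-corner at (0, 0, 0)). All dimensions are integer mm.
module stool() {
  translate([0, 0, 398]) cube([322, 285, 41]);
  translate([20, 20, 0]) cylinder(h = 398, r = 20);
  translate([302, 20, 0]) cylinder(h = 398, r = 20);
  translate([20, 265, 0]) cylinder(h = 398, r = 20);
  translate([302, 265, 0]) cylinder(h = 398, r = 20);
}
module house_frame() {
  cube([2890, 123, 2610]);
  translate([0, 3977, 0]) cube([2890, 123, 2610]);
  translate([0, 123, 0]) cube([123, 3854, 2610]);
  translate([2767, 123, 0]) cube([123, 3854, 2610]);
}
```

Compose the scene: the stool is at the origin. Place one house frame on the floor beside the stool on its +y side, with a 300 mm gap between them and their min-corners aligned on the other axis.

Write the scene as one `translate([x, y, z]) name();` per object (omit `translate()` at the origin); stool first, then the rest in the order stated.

stool();
translate([0, 585, 0]) house_frame();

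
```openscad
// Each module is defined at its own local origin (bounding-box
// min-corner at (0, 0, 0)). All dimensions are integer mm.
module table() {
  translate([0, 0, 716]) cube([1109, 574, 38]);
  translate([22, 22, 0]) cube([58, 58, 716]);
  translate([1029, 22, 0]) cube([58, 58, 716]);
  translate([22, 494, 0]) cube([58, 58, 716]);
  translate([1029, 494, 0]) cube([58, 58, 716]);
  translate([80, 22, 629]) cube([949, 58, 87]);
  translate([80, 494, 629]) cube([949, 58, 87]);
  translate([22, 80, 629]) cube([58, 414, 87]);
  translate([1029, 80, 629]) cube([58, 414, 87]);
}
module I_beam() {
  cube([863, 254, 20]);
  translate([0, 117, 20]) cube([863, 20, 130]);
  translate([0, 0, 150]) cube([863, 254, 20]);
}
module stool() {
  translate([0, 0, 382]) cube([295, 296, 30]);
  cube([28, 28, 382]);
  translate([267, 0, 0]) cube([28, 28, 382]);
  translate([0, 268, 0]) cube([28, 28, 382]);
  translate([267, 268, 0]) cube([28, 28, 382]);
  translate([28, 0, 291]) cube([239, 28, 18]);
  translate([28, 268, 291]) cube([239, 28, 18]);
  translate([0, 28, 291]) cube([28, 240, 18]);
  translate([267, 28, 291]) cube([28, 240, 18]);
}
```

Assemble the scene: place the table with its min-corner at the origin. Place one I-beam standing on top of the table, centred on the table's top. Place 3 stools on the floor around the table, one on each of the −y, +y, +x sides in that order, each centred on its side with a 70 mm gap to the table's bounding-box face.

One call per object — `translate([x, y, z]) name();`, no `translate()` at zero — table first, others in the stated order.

table();
translate([123, 160, 754]) I_beam();
translate([407, -366, 0]) stool();
translate([407, 644, 0]) stool();
translate([1179, 139, 0]) stool();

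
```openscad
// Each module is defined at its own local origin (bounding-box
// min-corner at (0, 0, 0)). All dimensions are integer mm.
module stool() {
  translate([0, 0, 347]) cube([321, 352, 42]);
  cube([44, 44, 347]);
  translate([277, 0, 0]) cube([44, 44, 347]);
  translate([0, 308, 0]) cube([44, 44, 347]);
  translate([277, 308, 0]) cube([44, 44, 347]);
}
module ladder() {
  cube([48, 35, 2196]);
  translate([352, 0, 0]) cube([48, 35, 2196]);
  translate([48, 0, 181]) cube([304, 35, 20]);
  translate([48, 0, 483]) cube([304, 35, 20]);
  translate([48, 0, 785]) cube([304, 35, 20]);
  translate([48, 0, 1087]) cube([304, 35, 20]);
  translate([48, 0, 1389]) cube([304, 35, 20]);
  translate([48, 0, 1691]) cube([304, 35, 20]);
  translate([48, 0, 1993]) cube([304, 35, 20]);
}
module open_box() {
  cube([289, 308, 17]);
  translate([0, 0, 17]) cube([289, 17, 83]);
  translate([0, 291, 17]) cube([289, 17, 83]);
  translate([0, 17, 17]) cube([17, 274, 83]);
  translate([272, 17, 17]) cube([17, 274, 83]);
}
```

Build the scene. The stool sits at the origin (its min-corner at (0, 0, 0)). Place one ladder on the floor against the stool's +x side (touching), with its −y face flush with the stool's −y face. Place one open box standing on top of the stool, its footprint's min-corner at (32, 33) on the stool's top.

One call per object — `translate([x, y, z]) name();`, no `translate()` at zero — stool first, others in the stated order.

stool();
translate([321, 0, 0]) ladder();
translate([32, 33, 389]) open_box();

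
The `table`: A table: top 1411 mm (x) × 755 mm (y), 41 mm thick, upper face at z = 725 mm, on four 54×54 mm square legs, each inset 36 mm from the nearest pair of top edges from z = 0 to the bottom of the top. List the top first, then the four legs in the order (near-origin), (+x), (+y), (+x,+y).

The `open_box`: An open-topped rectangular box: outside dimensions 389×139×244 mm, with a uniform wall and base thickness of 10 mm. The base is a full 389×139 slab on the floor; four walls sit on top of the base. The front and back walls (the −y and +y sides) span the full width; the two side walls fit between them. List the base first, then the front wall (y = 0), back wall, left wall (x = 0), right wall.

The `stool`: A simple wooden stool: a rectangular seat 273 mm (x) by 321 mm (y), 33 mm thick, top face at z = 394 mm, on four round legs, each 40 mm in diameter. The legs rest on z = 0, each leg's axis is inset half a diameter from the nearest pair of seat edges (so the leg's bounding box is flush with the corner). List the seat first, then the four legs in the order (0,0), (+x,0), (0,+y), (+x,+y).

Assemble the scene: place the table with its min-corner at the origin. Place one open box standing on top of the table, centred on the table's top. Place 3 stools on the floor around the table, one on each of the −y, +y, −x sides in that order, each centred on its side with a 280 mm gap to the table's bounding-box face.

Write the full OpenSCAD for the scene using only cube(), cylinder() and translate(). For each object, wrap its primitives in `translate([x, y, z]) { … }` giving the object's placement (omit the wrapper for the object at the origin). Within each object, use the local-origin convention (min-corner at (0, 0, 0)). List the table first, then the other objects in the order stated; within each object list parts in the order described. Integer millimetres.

translate([0, 0, 684]) cube([1411, 755, 41]);
translate([36, 36, 0]) cube([54, 54, 684]);
translate([1321, 36, 0]) cube([54, 54, 684]);
translate([36, 665, 0]) cube([54, 54, 684]);
translate([1321, 665, 0]) cube([54, 54, 684]);
translate([511, 308, 725]) {
  cube([389, 139, 10]);
  translate([0, 0, 10]) cube([389, 10, 234]);
  translate([0, 129, 10]) cube([389, 10, 234]);
  translate([0, 10, 10]) cube([10, 119, 234]);
  translate([379, 10, 10]) cube([10, 119, 234]);
}
translate([569, -601, 0]) {
  translate([0, 0, 361]) cube([273, 321, 33]);
  translate([20, 20, 0]) cylinder(h = 361, r = 20);
  translate([253, 20, 0]) cylinder(h = 361, r = 20);
  translate([20, 301, 0]) cylinder(h = 361, r = 20);
  translate([253, 301, 0]) cylinder(h = 361, r = 20);
}
translate([569, 1035, 0]) {
  translate([0, 0, 361]) cube([273, 321, 33]);
  translate([20, 20, 0]) cylinder(h = 361, r = 20);
  translate([253, 20, 0]) cylinder(h = 361, r = 20);
  translate([20, 301, 0]) cylinder(h = 361, r = 20);
  translate([253, 301, 0]) cylinder(h = 361, r = 20);
}
translate([-553, 217, 0]) {
  translate([0, 0, 361]) cube([273, 321, 33]);
  translate([20, 20, 0]) cylinder(h = 361, r = 20);
  translate([253, 20, 0]) cylinder(h = 361, r = 20);
  translate([20, 301, 0]) cylinder(h = 361, r = 20);
  translate([253, 301, 0]) cylinder(h = 361, r = 20);
}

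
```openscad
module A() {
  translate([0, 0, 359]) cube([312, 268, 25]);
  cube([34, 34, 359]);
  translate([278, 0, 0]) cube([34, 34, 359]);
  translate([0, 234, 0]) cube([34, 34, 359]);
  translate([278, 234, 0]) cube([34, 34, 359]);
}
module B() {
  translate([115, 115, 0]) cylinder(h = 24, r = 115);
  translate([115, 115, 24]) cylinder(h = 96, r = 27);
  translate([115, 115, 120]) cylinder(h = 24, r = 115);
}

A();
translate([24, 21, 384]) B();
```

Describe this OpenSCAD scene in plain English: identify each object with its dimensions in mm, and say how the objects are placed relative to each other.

A is a four-legged stool. The seat is a 312×268×25 mm slab whose top surface is at z = 384 mm; four square legs, each 34×34 mm in cross-section, run from the floor (z = 0) to the underside of the seat, each flush with a corner of the seat.

B is a spool: two coaxial disc flanges of radius 115 mm and thickness 24 mm, joined by a core cylinder of radius 27 mm and height 96 mm. The lower flange rests on z = 0 and the three cylinders share a vertical axis.

The spool is on top of the stool.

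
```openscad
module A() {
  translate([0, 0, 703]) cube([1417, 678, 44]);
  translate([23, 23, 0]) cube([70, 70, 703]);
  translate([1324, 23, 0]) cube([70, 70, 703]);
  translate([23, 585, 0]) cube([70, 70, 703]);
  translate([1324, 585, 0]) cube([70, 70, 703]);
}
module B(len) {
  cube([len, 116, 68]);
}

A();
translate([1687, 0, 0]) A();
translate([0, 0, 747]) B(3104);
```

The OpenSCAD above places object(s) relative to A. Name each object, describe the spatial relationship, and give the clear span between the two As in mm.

Second table starts at x = 1687; first ends at x = 1417; clear span = 1687 − 1417 = 270 mm.

A is a table. B is a beam. A beam spans the tops of two tables. The clear span between the two tables is 270 mm.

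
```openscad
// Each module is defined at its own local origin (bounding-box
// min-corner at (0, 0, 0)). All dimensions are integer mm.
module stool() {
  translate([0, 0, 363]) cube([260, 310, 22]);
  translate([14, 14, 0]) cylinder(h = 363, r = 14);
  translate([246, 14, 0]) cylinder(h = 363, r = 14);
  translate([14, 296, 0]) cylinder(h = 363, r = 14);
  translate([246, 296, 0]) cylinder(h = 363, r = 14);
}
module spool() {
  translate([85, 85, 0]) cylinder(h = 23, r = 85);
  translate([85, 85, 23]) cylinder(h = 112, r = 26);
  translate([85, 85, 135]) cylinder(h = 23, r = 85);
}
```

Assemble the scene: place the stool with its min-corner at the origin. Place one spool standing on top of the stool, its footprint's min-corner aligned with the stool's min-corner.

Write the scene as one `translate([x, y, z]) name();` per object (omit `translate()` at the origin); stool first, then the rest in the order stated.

stool();
translate([0, 0, 385]) spool();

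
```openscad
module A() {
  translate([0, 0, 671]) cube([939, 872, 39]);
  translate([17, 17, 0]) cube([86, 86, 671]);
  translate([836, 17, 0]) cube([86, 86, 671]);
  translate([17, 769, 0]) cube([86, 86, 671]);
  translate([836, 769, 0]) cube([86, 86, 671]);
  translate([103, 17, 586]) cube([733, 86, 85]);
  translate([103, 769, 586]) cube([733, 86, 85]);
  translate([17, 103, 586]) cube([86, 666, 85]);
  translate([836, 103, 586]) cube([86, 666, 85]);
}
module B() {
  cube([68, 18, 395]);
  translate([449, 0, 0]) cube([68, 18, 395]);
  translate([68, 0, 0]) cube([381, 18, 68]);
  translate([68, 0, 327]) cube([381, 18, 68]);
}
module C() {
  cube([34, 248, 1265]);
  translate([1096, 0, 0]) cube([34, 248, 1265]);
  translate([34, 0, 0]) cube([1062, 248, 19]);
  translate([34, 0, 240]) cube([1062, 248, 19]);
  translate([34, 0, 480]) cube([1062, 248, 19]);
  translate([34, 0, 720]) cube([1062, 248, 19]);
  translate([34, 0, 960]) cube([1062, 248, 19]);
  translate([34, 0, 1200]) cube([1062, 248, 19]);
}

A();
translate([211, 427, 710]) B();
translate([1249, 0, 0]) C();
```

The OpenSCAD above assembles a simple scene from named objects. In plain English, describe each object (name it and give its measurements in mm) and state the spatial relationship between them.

A is a table: top 939 mm (x) × 872 mm (y), 39 mm thick, upper face at z = 710 mm, on four 86×86 mm square legs, each inset 17 mm from the nearest pair of top edges, running from z = 0 to the bottom of the top. Four apron rails, 86 mm thick and 85 mm tall, run between adjacent legs with their top edges flush with the underside of the top and their outer faces flush with the legs' outer faces.

B is a picture frame with a 381×259 mm rectangular opening (x by z) and a uniform 68 mm border on every side. Frame depth is 18 mm along y. It is built from two vertical stiles running the full outside height and two horizontal rails spanning the gap between the stiles.

C is a bookshelf 1130 mm wide overall, 248 mm deep and 1265 mm tall. The two sides are 34 mm thick vertical panels. 6 horizontal shelves of 19 mm thickness span between the inner faces of the sides; the lowest shelf sits on the floor and shelves are stacked with a clear vertical gap of 221 mm between each pair.

The picture frame is on top of the table, centred. The bookshelf is on the floor beside the table on its +x side.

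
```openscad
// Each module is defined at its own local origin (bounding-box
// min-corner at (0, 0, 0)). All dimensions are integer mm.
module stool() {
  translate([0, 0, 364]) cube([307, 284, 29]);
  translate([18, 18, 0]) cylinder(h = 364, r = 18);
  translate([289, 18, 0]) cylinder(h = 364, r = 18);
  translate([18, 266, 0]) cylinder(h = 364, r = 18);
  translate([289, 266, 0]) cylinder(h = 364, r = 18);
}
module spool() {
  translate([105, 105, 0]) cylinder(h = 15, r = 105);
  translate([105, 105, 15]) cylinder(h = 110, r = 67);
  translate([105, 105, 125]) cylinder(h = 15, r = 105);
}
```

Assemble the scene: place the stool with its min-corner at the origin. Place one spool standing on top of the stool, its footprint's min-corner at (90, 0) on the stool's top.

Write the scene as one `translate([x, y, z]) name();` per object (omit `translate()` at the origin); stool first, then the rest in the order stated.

stool();
translate([90, 0, 393]) spool();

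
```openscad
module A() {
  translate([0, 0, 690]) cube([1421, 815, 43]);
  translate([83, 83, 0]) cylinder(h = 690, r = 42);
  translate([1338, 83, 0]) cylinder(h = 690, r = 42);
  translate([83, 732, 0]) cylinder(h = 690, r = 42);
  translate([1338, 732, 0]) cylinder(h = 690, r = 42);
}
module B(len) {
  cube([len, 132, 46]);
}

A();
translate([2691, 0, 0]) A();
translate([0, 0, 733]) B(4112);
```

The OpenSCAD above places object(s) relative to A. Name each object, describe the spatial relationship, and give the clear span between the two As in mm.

Second table starts at x = 2691; first ends at x = 1421; clear span = 2691 − 1421 = 1270 mm.

A is a table. B is a beam. A beam spans the tops of two tables. The clear span between the two tables is 1270 mm.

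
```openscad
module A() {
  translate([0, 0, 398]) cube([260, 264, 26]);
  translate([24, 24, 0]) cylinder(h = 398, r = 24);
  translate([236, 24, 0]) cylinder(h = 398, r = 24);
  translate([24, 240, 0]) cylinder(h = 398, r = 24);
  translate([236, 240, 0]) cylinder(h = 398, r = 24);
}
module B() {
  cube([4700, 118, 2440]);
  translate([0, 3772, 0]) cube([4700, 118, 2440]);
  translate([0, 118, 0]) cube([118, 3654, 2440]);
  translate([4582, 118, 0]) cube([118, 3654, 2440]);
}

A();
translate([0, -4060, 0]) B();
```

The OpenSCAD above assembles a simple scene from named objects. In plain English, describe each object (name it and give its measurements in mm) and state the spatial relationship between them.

A is a simple wooden stool: a rectangular seat 260 mm (x) by 264 mm (y), 26 mm thick, top face at z = 424 mm, on four round legs, each 48 mm in diameter. The legs rest on z = 0, each leg's axis is inset half a diameter from the nearest pair of seat edges (so the leg's bounding box is flush with the corner).

B is a box-shaped house frame (walls only): outside footprint 4700×3890 mm, wall height 2440 mm, wall thickness 118 mm. The two y-facing walls run the full x-width; the two x-facing walls fit between the inner faces of the y-facing walls.

The house frame is on the floor beside the stool on its −y side.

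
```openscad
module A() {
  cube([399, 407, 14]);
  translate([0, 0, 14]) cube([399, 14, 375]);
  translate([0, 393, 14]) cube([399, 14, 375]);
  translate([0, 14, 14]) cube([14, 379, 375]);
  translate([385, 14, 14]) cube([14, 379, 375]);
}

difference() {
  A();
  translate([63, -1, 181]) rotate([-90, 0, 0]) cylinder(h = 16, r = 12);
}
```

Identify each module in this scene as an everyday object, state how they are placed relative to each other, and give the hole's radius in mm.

The subtracted cylinder has r = 12 mm.

A is an open box. The open box has a circular hole through its front wall. The hole's radius is 12 mm.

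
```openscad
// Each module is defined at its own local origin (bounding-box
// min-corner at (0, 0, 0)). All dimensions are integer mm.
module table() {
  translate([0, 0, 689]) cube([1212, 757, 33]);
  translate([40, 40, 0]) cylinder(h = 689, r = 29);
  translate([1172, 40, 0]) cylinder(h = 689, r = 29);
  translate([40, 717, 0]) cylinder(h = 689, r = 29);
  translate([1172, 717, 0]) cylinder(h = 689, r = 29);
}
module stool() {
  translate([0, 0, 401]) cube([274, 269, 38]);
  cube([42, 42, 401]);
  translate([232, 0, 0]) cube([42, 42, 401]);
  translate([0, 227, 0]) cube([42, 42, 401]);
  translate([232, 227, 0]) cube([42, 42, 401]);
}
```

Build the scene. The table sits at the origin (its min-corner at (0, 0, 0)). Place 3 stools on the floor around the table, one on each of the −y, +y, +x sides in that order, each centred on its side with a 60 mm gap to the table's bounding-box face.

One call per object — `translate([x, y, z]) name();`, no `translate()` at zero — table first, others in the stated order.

table();
translate([469, -329, 0]) stool();
translate([469, 817, 0]) stool();
translate([1272, 244, 0]) stool();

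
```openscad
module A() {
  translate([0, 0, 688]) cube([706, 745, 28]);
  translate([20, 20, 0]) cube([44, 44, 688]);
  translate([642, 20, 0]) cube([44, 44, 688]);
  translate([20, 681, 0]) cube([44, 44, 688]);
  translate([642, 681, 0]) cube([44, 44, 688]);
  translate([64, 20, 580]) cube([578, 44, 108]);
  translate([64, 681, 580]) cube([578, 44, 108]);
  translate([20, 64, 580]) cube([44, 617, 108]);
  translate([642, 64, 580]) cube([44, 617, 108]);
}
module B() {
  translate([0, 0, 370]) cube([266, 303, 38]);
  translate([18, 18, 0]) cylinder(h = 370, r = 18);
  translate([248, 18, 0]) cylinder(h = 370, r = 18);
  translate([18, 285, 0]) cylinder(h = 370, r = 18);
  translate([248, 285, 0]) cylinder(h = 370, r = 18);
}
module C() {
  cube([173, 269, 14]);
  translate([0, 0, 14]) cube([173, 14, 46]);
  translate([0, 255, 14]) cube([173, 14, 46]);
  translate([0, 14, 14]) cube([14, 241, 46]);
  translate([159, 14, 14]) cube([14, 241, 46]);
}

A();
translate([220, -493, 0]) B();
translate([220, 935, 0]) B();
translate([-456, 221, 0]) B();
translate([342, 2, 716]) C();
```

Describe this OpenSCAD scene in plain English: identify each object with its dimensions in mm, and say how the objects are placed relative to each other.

A is a table with a 706×745 mm rectangular top, 28 mm thick, top surface at z = 716 mm, supported by four 44×44 mm square legs, each inset 20 mm from the nearest pair of top edges, running from the floor. Four apron rails, 44 mm thick and 108 mm tall, run between adjacent legs with their top edges flush with the underside of the top and their outer faces flush with the legs' outer faces.

B is a four-legged stool. The seat is 266×303 mm, 38 mm thick, top at z = 408 mm. It stands on four round legs, each 36 mm in diameter, from z = 0 to the seat underside, each leg's axis is inset half a diameter from the nearest pair of seat edges (so the leg's bounding box is flush with the corner).

C is an open-topped rectangular box: outside dimensions 173×269×60 mm, with a uniform wall and base thickness of 14 mm. The base is a full 173×269 slab on the floor; four walls sit on top of the base. The front and back walls (the −y and +y sides) span the full width; the two side walls fit between them.

Three stools sit around the table at the −y, +y, −x sides. The open box is on top of the table.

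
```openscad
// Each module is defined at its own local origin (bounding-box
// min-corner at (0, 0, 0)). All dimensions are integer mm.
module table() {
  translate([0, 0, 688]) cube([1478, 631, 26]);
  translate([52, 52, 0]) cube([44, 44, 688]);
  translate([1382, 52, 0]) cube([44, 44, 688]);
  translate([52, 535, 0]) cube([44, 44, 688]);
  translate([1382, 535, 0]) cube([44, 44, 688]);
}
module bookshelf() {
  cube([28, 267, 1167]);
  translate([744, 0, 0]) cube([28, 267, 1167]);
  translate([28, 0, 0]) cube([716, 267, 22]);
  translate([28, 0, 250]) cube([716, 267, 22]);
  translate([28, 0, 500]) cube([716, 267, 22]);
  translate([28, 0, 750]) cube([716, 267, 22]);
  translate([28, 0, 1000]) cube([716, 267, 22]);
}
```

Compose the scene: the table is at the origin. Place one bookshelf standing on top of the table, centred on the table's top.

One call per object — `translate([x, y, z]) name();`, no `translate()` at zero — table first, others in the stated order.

table();
translate([353, 182, 714]) bookshelf();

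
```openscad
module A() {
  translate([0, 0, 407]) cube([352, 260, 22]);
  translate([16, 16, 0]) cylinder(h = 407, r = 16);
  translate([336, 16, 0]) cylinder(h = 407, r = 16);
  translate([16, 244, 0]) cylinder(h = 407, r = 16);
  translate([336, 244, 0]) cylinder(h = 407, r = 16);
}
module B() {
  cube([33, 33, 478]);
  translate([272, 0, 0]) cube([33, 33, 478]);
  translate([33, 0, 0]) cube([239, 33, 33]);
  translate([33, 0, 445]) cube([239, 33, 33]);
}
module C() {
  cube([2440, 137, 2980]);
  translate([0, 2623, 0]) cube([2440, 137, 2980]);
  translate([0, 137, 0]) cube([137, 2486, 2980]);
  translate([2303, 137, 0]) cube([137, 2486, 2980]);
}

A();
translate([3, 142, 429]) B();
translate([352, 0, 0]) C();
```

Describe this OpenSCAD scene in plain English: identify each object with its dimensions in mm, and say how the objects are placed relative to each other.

A is a simple wooden stool: a rectangular seat 352 mm (x) by 260 mm (y), 22 mm thick, top face at z = 429 mm, on four round legs, each 32 mm in diameter. The legs rest on z = 0, each leg's axis is inset half a diameter from the nearest pair of seat edges (so the leg's bounding box is flush with the corner).

B is a picture frame with a 239×412 mm rectangular opening (x by z) and a uniform 33 mm border on every side. Frame depth is 33 mm along y. It is built from two vertical stiles running the full outside height and two horizontal rails spanning the gap between the stiles.

C is the wall frame of a small rectangular building: four walls, each 2980 mm tall and 137 mm thick, enclosing a footprint 2440 mm (x) by 2760 mm (y) outside-to-outside, with no floor or roof. The front and back walls (the −y and +y sides) span the full width; the two side walls fit between them.

The picture frame is on top of the stool. The house frame is against the stool's +x side, with their −y faces flush.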